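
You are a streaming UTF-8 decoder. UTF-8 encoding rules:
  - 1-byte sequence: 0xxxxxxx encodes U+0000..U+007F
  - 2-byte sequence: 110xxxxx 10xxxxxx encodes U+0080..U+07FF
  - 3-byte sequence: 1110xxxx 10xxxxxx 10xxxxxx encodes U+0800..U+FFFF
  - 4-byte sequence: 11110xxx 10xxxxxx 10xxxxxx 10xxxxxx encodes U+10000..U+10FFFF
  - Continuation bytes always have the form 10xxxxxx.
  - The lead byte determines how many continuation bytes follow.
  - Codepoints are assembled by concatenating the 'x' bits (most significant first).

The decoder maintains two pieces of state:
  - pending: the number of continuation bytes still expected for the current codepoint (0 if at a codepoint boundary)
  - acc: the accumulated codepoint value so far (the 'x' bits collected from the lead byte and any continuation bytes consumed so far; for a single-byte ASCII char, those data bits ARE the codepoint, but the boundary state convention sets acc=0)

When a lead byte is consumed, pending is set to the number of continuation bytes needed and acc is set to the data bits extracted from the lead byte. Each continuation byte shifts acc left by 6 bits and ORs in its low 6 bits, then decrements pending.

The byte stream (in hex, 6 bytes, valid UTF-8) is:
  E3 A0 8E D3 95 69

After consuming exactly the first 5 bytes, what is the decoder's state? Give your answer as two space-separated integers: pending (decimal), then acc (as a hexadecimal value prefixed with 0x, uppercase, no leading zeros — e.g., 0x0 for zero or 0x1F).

Answer: 0 0x4D5

Derivation:
Byte[0]=E3: 3-byte lead. pending=2, acc=0x3
Byte[1]=A0: continuation. acc=(acc<<6)|0x20=0xE0, pending=1
Byte[2]=8E: continuation. acc=(acc<<6)|0x0E=0x380E, pending=0
Byte[3]=D3: 2-byte lead. pending=1, acc=0x13
Byte[4]=95: continuation. acc=(acc<<6)|0x15=0x4D5, pending=0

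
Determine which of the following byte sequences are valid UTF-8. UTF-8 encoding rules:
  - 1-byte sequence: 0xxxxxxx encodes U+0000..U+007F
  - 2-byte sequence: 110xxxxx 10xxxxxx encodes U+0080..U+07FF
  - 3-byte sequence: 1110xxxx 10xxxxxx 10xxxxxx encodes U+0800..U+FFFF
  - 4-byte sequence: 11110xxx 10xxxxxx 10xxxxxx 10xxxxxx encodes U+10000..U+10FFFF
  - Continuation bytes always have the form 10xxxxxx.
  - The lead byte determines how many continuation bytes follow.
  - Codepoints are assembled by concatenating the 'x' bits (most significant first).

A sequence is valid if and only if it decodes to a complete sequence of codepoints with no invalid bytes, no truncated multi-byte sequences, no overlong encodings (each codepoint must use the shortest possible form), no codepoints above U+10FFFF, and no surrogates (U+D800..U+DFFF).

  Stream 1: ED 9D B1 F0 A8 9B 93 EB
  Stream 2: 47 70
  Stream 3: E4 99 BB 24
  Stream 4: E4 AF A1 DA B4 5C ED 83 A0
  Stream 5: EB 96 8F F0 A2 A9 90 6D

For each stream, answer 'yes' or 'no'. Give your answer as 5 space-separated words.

Answer: no yes yes yes yes

Derivation:
Stream 1: error at byte offset 8. INVALID
Stream 2: decodes cleanly. VALID
Stream 3: decodes cleanly. VALID
Stream 4: decodes cleanly. VALID
Stream 5: decodes cleanly. VALID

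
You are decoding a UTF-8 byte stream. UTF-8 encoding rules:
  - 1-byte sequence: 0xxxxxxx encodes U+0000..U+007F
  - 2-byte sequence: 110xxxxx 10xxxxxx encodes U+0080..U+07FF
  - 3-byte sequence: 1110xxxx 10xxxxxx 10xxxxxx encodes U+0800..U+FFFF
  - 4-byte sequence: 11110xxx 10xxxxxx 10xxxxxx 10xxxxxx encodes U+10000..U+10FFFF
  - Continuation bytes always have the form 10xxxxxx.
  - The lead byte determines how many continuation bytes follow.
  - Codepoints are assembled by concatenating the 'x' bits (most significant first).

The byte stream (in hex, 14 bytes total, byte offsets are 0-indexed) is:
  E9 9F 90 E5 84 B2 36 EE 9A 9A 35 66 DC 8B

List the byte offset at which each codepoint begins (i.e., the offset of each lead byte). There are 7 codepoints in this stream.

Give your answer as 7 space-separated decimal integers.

Byte[0]=E9: 3-byte lead, need 2 cont bytes. acc=0x9
Byte[1]=9F: continuation. acc=(acc<<6)|0x1F=0x25F
Byte[2]=90: continuation. acc=(acc<<6)|0x10=0x97D0
Completed: cp=U+97D0 (starts at byte 0)
Byte[3]=E5: 3-byte lead, need 2 cont bytes. acc=0x5
Byte[4]=84: continuation. acc=(acc<<6)|0x04=0x144
Byte[5]=B2: continuation. acc=(acc<<6)|0x32=0x5132
Completed: cp=U+5132 (starts at byte 3)
Byte[6]=36: 1-byte ASCII. cp=U+0036
Byte[7]=EE: 3-byte lead, need 2 cont bytes. acc=0xE
Byte[8]=9A: continuation. acc=(acc<<6)|0x1A=0x39A
Byte[9]=9A: continuation. acc=(acc<<6)|0x1A=0xE69A
Completed: cp=U+E69A (starts at byte 7)
Byte[10]=35: 1-byte ASCII. cp=U+0035
Byte[11]=66: 1-byte ASCII. cp=U+0066
Byte[12]=DC: 2-byte lead, need 1 cont bytes. acc=0x1C
Byte[13]=8B: continuation. acc=(acc<<6)|0x0B=0x70B
Completed: cp=U+070B (starts at byte 12)

Answer: 0 3 6 7 10 11 12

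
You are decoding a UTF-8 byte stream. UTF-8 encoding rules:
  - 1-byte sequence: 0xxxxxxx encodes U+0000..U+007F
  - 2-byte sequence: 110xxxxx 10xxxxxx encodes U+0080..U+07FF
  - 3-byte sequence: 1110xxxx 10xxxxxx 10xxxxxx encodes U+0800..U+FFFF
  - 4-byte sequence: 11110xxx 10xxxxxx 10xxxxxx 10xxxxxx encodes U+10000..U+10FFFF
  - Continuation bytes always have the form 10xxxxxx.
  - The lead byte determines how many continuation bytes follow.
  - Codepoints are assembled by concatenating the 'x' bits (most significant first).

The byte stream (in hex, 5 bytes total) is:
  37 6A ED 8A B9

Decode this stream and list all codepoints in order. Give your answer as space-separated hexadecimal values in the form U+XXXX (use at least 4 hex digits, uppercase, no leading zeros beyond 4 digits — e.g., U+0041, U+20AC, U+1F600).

Answer: U+0037 U+006A U+D2B9

Derivation:
Byte[0]=37: 1-byte ASCII. cp=U+0037
Byte[1]=6A: 1-byte ASCII. cp=U+006A
Byte[2]=ED: 3-byte lead, need 2 cont bytes. acc=0xD
Byte[3]=8A: continuation. acc=(acc<<6)|0x0A=0x34A
Byte[4]=B9: continuation. acc=(acc<<6)|0x39=0xD2B9
Completed: cp=U+D2B9 (starts at byte 2)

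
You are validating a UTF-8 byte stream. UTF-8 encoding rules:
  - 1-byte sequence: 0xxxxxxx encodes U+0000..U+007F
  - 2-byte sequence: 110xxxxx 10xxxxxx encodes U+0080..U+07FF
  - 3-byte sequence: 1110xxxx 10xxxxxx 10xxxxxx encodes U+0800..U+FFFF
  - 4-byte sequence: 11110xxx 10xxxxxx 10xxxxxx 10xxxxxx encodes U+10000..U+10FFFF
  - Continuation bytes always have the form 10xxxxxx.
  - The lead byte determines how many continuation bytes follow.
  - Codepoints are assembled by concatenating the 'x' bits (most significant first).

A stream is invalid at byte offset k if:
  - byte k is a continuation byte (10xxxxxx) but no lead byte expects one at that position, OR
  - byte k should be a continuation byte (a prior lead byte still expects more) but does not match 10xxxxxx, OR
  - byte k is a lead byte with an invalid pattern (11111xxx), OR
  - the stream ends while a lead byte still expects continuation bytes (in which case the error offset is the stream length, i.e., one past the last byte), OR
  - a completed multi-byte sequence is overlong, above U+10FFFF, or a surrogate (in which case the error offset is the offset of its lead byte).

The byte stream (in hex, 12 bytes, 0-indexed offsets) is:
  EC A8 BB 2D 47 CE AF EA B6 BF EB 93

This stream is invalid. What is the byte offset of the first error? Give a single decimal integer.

Byte[0]=EC: 3-byte lead, need 2 cont bytes. acc=0xC
Byte[1]=A8: continuation. acc=(acc<<6)|0x28=0x328
Byte[2]=BB: continuation. acc=(acc<<6)|0x3B=0xCA3B
Completed: cp=U+CA3B (starts at byte 0)
Byte[3]=2D: 1-byte ASCII. cp=U+002D
Byte[4]=47: 1-byte ASCII. cp=U+0047
Byte[5]=CE: 2-byte lead, need 1 cont bytes. acc=0xE
Byte[6]=AF: continuation. acc=(acc<<6)|0x2F=0x3AF
Completed: cp=U+03AF (starts at byte 5)
Byte[7]=EA: 3-byte lead, need 2 cont bytes. acc=0xA
Byte[8]=B6: continuation. acc=(acc<<6)|0x36=0x2B6
Byte[9]=BF: continuation. acc=(acc<<6)|0x3F=0xADBF
Completed: cp=U+ADBF (starts at byte 7)
Byte[10]=EB: 3-byte lead, need 2 cont bytes. acc=0xB
Byte[11]=93: continuation. acc=(acc<<6)|0x13=0x2D3
Byte[12]: stream ended, expected continuation. INVALID

Answer: 12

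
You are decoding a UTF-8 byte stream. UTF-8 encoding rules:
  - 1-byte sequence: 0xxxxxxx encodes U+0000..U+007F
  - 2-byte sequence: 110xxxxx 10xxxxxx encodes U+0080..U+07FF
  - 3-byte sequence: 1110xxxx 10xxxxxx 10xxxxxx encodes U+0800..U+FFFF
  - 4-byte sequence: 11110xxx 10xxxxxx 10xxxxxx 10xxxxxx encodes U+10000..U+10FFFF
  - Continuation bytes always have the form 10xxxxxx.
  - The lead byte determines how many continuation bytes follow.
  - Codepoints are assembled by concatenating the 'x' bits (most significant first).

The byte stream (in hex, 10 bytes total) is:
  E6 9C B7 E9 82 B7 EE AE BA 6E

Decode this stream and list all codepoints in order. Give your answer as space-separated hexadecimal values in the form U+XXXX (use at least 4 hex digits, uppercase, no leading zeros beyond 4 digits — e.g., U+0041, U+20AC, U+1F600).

Byte[0]=E6: 3-byte lead, need 2 cont bytes. acc=0x6
Byte[1]=9C: continuation. acc=(acc<<6)|0x1C=0x19C
Byte[2]=B7: continuation. acc=(acc<<6)|0x37=0x6737
Completed: cp=U+6737 (starts at byte 0)
Byte[3]=E9: 3-byte lead, need 2 cont bytes. acc=0x9
Byte[4]=82: continuation. acc=(acc<<6)|0x02=0x242
Byte[5]=B7: continuation. acc=(acc<<6)|0x37=0x90B7
Completed: cp=U+90B7 (starts at byte 3)
Byte[6]=EE: 3-byte lead, need 2 cont bytes. acc=0xE
Byte[7]=AE: continuation. acc=(acc<<6)|0x2E=0x3AE
Byte[8]=BA: continuation. acc=(acc<<6)|0x3A=0xEBBA
Completed: cp=U+EBBA (starts at byte 6)
Byte[9]=6E: 1-byte ASCII. cp=U+006E

Answer: U+6737 U+90B7 U+EBBA U+006E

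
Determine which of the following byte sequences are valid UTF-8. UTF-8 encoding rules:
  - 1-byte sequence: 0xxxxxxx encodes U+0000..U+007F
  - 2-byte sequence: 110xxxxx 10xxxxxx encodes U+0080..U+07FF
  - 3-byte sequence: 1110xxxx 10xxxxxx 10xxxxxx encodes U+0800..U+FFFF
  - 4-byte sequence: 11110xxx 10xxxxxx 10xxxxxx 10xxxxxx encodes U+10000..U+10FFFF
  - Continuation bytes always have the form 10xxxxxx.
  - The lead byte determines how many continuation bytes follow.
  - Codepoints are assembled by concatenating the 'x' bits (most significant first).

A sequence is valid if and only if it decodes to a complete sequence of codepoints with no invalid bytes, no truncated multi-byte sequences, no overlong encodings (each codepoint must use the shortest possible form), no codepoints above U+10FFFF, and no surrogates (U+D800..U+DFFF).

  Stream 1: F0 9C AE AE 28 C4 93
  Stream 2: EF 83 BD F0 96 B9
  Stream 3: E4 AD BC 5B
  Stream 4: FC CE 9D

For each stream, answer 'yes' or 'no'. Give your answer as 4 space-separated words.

Answer: yes no yes no

Derivation:
Stream 1: decodes cleanly. VALID
Stream 2: error at byte offset 6. INVALID
Stream 3: decodes cleanly. VALID
Stream 4: error at byte offset 0. INVALID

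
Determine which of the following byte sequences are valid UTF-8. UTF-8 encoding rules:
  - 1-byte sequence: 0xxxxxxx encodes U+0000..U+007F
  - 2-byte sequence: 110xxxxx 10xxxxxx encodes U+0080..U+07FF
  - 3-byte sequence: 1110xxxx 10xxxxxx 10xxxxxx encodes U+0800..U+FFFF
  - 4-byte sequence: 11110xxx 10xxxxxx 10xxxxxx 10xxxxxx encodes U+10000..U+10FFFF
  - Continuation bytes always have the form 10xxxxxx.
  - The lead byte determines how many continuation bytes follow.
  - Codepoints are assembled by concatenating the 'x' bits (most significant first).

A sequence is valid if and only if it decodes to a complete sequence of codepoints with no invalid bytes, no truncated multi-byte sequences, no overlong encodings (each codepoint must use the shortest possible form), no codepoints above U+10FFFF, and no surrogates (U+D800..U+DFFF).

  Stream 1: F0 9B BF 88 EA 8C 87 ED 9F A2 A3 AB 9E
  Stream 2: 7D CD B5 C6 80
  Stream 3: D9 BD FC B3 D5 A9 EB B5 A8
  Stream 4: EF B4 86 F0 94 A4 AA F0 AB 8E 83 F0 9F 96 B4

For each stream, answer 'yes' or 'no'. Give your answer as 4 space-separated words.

Answer: no yes no yes

Derivation:
Stream 1: error at byte offset 10. INVALID
Stream 2: decodes cleanly. VALID
Stream 3: error at byte offset 2. INVALID
Stream 4: decodes cleanly. VALID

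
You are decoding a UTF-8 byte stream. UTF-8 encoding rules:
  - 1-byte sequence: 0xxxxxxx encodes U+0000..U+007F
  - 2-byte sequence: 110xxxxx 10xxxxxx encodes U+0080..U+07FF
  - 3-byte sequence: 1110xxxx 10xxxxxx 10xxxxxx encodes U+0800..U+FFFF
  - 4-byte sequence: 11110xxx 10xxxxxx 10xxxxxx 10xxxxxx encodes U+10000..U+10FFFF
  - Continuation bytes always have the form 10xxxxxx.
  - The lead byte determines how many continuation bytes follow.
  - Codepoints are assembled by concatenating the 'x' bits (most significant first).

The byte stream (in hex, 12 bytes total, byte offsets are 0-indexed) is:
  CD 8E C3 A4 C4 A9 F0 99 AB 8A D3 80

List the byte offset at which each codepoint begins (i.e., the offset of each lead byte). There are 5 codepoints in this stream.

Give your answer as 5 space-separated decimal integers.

Byte[0]=CD: 2-byte lead, need 1 cont bytes. acc=0xD
Byte[1]=8E: continuation. acc=(acc<<6)|0x0E=0x34E
Completed: cp=U+034E (starts at byte 0)
Byte[2]=C3: 2-byte lead, need 1 cont bytes. acc=0x3
Byte[3]=A4: continuation. acc=(acc<<6)|0x24=0xE4
Completed: cp=U+00E4 (starts at byte 2)
Byte[4]=C4: 2-byte lead, need 1 cont bytes. acc=0x4
Byte[5]=A9: continuation. acc=(acc<<6)|0x29=0x129
Completed: cp=U+0129 (starts at byte 4)
Byte[6]=F0: 4-byte lead, need 3 cont bytes. acc=0x0
Byte[7]=99: continuation. acc=(acc<<6)|0x19=0x19
Byte[8]=AB: continuation. acc=(acc<<6)|0x2B=0x66B
Byte[9]=8A: continuation. acc=(acc<<6)|0x0A=0x19ACA
Completed: cp=U+19ACA (starts at byte 6)
Byte[10]=D3: 2-byte lead, need 1 cont bytes. acc=0x13
Byte[11]=80: continuation. acc=(acc<<6)|0x00=0x4C0
Completed: cp=U+04C0 (starts at byte 10)

Answer: 0 2 4 6 10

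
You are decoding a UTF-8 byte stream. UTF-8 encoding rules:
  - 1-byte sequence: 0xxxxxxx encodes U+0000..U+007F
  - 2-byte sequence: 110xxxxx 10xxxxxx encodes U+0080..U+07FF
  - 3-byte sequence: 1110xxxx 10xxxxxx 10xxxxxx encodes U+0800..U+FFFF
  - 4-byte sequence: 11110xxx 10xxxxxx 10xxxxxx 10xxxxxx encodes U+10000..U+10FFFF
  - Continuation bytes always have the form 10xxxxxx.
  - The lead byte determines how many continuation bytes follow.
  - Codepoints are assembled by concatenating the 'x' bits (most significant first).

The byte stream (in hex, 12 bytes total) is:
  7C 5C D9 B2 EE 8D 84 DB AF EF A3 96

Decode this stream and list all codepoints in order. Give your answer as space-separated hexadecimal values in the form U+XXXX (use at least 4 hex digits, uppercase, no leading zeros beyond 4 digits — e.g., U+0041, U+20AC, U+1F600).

Answer: U+007C U+005C U+0672 U+E344 U+06EF U+F8D6

Derivation:
Byte[0]=7C: 1-byte ASCII. cp=U+007C
Byte[1]=5C: 1-byte ASCII. cp=U+005C
Byte[2]=D9: 2-byte lead, need 1 cont bytes. acc=0x19
Byte[3]=B2: continuation. acc=(acc<<6)|0x32=0x672
Completed: cp=U+0672 (starts at byte 2)
Byte[4]=EE: 3-byte lead, need 2 cont bytes. acc=0xE
Byte[5]=8D: continuation. acc=(acc<<6)|0x0D=0x38D
Byte[6]=84: continuation. acc=(acc<<6)|0x04=0xE344
Completed: cp=U+E344 (starts at byte 4)
Byte[7]=DB: 2-byte lead, need 1 cont bytes. acc=0x1B
Byte[8]=AF: continuation. acc=(acc<<6)|0x2F=0x6EF
Completed: cp=U+06EF (starts at byte 7)
Byte[9]=EF: 3-byte lead, need 2 cont bytes. acc=0xF
Byte[10]=A3: continuation. acc=(acc<<6)|0x23=0x3E3
Byte[11]=96: continuation. acc=(acc<<6)|0x16=0xF8D6
Completed: cp=U+F8D6 (starts at byte 9)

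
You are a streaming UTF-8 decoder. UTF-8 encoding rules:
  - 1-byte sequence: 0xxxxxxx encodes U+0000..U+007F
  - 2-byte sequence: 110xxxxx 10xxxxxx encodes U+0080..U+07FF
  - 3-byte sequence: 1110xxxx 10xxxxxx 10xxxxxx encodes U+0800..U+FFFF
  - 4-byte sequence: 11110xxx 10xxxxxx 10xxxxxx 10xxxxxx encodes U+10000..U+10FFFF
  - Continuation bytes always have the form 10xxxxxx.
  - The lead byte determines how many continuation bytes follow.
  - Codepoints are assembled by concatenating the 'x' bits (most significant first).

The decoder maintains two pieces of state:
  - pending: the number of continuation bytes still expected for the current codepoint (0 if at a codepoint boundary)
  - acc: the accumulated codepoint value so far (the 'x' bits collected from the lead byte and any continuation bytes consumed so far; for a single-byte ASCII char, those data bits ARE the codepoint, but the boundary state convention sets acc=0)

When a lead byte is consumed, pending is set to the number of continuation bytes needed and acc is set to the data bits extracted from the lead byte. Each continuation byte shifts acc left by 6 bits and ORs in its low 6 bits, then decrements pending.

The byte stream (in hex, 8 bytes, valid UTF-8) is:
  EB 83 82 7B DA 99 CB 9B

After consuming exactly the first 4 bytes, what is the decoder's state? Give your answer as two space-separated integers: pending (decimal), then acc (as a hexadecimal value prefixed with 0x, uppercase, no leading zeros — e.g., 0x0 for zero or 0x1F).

Byte[0]=EB: 3-byte lead. pending=2, acc=0xB
Byte[1]=83: continuation. acc=(acc<<6)|0x03=0x2C3, pending=1
Byte[2]=82: continuation. acc=(acc<<6)|0x02=0xB0C2, pending=0
Byte[3]=7B: 1-byte. pending=0, acc=0x0

Answer: 0 0x0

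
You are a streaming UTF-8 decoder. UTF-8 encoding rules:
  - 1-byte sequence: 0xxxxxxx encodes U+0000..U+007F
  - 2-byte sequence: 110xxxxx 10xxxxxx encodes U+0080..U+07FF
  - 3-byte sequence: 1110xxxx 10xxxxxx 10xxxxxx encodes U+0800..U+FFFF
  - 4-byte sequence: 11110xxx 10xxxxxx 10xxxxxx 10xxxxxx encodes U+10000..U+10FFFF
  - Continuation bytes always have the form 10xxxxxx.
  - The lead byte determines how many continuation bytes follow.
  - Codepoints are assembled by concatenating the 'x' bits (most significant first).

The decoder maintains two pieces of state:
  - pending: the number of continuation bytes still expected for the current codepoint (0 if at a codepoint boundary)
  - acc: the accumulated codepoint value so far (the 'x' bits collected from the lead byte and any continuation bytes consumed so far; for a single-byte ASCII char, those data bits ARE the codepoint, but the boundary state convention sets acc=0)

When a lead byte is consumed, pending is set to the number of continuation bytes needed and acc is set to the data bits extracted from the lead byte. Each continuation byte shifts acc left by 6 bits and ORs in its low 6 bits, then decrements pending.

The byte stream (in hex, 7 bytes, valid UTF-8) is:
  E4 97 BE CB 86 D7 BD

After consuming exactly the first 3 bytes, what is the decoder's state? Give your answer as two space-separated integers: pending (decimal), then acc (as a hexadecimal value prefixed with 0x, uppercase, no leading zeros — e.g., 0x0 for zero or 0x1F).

Answer: 0 0x45FE

Derivation:
Byte[0]=E4: 3-byte lead. pending=2, acc=0x4
Byte[1]=97: continuation. acc=(acc<<6)|0x17=0x117, pending=1
Byte[2]=BE: continuation. acc=(acc<<6)|0x3E=0x45FE, pending=0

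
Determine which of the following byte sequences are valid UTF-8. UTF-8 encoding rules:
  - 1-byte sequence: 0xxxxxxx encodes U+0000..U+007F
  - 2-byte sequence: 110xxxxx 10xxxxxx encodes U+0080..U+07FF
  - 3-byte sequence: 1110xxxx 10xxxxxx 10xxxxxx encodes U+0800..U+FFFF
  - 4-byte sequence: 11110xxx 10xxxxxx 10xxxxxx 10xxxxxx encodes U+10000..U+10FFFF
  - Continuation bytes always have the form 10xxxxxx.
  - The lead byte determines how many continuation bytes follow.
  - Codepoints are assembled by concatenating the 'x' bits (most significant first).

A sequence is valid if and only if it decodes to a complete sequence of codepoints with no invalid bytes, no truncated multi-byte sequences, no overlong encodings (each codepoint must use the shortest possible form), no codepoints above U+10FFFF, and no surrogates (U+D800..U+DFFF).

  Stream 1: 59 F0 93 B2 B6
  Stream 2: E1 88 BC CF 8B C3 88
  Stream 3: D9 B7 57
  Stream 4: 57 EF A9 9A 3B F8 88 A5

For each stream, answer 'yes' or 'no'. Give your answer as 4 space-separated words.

Answer: yes yes yes no

Derivation:
Stream 1: decodes cleanly. VALID
Stream 2: decodes cleanly. VALID
Stream 3: decodes cleanly. VALID
Stream 4: error at byte offset 5. INVALID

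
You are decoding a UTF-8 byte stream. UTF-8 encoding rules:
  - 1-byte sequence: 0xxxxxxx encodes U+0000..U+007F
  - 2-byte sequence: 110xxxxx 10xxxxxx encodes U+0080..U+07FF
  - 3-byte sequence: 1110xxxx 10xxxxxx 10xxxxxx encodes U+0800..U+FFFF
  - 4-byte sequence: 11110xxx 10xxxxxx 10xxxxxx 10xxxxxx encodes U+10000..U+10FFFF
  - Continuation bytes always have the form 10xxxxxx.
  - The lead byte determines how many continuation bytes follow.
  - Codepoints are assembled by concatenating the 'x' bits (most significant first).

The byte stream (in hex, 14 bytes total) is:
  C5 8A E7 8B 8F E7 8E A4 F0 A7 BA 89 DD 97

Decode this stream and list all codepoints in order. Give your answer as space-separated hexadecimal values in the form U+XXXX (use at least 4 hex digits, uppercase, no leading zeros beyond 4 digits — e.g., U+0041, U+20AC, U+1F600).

Byte[0]=C5: 2-byte lead, need 1 cont bytes. acc=0x5
Byte[1]=8A: continuation. acc=(acc<<6)|0x0A=0x14A
Completed: cp=U+014A (starts at byte 0)
Byte[2]=E7: 3-byte lead, need 2 cont bytes. acc=0x7
Byte[3]=8B: continuation. acc=(acc<<6)|0x0B=0x1CB
Byte[4]=8F: continuation. acc=(acc<<6)|0x0F=0x72CF
Completed: cp=U+72CF (starts at byte 2)
Byte[5]=E7: 3-byte lead, need 2 cont bytes. acc=0x7
Byte[6]=8E: continuation. acc=(acc<<6)|0x0E=0x1CE
Byte[7]=A4: continuation. acc=(acc<<6)|0x24=0x73A4
Completed: cp=U+73A4 (starts at byte 5)
Byte[8]=F0: 4-byte lead, need 3 cont bytes. acc=0x0
Byte[9]=A7: continuation. acc=(acc<<6)|0x27=0x27
Byte[10]=BA: continuation. acc=(acc<<6)|0x3A=0x9FA
Byte[11]=89: continuation. acc=(acc<<6)|0x09=0x27E89
Completed: cp=U+27E89 (starts at byte 8)
Byte[12]=DD: 2-byte lead, need 1 cont bytes. acc=0x1D
Byte[13]=97: continuation. acc=(acc<<6)|0x17=0x757
Completed: cp=U+0757 (starts at byte 12)

Answer: U+014A U+72CF U+73A4 U+27E89 U+0757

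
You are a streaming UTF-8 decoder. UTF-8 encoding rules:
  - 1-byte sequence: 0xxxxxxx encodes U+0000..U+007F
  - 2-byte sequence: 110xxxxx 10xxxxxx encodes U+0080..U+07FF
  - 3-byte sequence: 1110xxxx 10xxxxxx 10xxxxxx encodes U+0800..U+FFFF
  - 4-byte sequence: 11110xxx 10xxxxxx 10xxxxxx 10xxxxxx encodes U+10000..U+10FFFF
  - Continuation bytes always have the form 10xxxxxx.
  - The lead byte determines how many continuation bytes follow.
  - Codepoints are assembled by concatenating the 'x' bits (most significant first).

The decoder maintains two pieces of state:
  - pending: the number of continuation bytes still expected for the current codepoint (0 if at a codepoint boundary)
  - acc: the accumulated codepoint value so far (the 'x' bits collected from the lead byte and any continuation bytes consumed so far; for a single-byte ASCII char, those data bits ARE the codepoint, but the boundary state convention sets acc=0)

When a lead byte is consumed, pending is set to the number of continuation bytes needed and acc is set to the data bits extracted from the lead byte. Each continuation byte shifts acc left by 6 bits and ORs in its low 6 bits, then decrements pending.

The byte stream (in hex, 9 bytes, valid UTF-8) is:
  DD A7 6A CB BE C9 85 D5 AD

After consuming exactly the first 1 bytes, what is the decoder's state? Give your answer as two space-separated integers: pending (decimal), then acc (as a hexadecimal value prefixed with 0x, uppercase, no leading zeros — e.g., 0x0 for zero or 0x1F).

Answer: 1 0x1D

Derivation:
Byte[0]=DD: 2-byte lead. pending=1, acc=0x1D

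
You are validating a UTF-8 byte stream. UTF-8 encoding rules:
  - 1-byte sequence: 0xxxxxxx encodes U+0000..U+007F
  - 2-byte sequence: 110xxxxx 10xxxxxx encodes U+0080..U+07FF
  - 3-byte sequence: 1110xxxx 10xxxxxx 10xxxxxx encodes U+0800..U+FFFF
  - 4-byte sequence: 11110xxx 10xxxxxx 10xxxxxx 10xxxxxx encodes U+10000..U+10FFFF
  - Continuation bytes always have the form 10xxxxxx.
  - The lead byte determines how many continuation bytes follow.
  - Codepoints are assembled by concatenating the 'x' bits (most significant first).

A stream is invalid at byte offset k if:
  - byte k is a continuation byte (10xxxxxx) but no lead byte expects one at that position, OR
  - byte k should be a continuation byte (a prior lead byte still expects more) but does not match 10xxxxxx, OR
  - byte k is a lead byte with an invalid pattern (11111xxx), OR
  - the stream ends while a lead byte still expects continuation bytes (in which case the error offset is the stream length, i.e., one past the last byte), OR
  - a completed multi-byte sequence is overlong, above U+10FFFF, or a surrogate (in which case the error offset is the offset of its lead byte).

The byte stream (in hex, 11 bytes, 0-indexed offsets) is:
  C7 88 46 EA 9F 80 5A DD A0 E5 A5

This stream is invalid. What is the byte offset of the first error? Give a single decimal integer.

Answer: 11

Derivation:
Byte[0]=C7: 2-byte lead, need 1 cont bytes. acc=0x7
Byte[1]=88: continuation. acc=(acc<<6)|0x08=0x1C8
Completed: cp=U+01C8 (starts at byte 0)
Byte[2]=46: 1-byte ASCII. cp=U+0046
Byte[3]=EA: 3-byte lead, need 2 cont bytes. acc=0xA
Byte[4]=9F: continuation. acc=(acc<<6)|0x1F=0x29F
Byte[5]=80: continuation. acc=(acc<<6)|0x00=0xA7C0
Completed: cp=U+A7C0 (starts at byte 3)
Byte[6]=5A: 1-byte ASCII. cp=U+005A
Byte[7]=DD: 2-byte lead, need 1 cont bytes. acc=0x1D
Byte[8]=A0: continuation. acc=(acc<<6)|0x20=0x760
Completed: cp=U+0760 (starts at byte 7)
Byte[9]=E5: 3-byte lead, need 2 cont bytes. acc=0x5
Byte[10]=A5: continuation. acc=(acc<<6)|0x25=0x165
Byte[11]: stream ended, expected continuation. INVALID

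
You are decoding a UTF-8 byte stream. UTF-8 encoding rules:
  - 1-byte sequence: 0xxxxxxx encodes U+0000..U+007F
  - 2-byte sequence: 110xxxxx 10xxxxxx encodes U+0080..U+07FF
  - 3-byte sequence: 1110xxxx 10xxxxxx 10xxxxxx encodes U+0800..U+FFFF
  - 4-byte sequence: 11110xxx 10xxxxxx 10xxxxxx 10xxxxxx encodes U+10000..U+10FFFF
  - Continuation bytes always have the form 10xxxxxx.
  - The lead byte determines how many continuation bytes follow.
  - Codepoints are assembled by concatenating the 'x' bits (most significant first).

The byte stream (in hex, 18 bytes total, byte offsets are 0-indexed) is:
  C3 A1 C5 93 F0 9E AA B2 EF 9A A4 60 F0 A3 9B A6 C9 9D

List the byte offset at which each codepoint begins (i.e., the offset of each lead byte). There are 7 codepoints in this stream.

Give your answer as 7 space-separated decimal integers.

Answer: 0 2 4 8 11 12 16

Derivation:
Byte[0]=C3: 2-byte lead, need 1 cont bytes. acc=0x3
Byte[1]=A1: continuation. acc=(acc<<6)|0x21=0xE1
Completed: cp=U+00E1 (starts at byte 0)
Byte[2]=C5: 2-byte lead, need 1 cont bytes. acc=0x5
Byte[3]=93: continuation. acc=(acc<<6)|0x13=0x153
Completed: cp=U+0153 (starts at byte 2)
Byte[4]=F0: 4-byte lead, need 3 cont bytes. acc=0x0
Byte[5]=9E: continuation. acc=(acc<<6)|0x1E=0x1E
Byte[6]=AA: continuation. acc=(acc<<6)|0x2A=0x7AA
Byte[7]=B2: continuation. acc=(acc<<6)|0x32=0x1EAB2
Completed: cp=U+1EAB2 (starts at byte 4)
Byte[8]=EF: 3-byte lead, need 2 cont bytes. acc=0xF
Byte[9]=9A: continuation. acc=(acc<<6)|0x1A=0x3DA
Byte[10]=A4: continuation. acc=(acc<<6)|0x24=0xF6A4
Completed: cp=U+F6A4 (starts at byte 8)
Byte[11]=60: 1-byte ASCII. cp=U+0060
Byte[12]=F0: 4-byte lead, need 3 cont bytes. acc=0x0
Byte[13]=A3: continuation. acc=(acc<<6)|0x23=0x23
Byte[14]=9B: continuation. acc=(acc<<6)|0x1B=0x8DB
Byte[15]=A6: continuation. acc=(acc<<6)|0x26=0x236E6
Completed: cp=U+236E6 (starts at byte 12)
Byte[16]=C9: 2-byte lead, need 1 cont bytes. acc=0x9
Byte[17]=9D: continuation. acc=(acc<<6)|0x1D=0x25D
Completed: cp=U+025D (starts at byte 16)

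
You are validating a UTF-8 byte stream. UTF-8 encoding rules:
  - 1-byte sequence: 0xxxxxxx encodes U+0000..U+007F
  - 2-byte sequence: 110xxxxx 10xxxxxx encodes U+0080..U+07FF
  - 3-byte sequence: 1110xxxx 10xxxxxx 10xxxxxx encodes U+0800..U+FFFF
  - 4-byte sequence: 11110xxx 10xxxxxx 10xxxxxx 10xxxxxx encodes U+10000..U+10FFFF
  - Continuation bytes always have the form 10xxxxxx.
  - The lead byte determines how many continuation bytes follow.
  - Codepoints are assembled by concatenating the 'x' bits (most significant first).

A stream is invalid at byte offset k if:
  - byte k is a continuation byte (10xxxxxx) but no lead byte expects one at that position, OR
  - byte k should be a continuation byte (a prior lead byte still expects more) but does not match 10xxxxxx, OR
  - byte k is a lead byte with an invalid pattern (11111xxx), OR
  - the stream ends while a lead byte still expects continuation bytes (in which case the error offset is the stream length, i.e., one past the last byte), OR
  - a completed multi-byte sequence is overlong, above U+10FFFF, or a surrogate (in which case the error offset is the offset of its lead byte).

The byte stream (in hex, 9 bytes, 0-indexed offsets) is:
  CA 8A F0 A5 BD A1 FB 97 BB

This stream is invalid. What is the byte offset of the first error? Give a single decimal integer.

Byte[0]=CA: 2-byte lead, need 1 cont bytes. acc=0xA
Byte[1]=8A: continuation. acc=(acc<<6)|0x0A=0x28A
Completed: cp=U+028A (starts at byte 0)
Byte[2]=F0: 4-byte lead, need 3 cont bytes. acc=0x0
Byte[3]=A5: continuation. acc=(acc<<6)|0x25=0x25
Byte[4]=BD: continuation. acc=(acc<<6)|0x3D=0x97D
Byte[5]=A1: continuation. acc=(acc<<6)|0x21=0x25F61
Completed: cp=U+25F61 (starts at byte 2)
Byte[6]=FB: INVALID lead byte (not 0xxx/110x/1110/11110)

Answer: 6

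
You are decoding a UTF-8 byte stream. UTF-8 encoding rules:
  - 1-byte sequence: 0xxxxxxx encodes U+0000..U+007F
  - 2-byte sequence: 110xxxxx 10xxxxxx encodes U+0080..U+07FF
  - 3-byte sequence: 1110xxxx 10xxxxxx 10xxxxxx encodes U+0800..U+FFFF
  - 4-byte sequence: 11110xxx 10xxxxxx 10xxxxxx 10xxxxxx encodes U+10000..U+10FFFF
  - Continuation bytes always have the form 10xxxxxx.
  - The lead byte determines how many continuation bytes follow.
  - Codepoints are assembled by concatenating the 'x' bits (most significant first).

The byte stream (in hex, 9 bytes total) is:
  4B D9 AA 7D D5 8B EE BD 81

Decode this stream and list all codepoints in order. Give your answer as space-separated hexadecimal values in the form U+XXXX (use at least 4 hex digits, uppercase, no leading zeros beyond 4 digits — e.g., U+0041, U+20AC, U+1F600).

Answer: U+004B U+066A U+007D U+054B U+EF41

Derivation:
Byte[0]=4B: 1-byte ASCII. cp=U+004B
Byte[1]=D9: 2-byte lead, need 1 cont bytes. acc=0x19
Byte[2]=AA: continuation. acc=(acc<<6)|0x2A=0x66A
Completed: cp=U+066A (starts at byte 1)
Byte[3]=7D: 1-byte ASCII. cp=U+007D
Byte[4]=D5: 2-byte lead, need 1 cont bytes. acc=0x15
Byte[5]=8B: continuation. acc=(acc<<6)|0x0B=0x54B
Completed: cp=U+054B (starts at byte 4)
Byte[6]=EE: 3-byte lead, need 2 cont bytes. acc=0xE
Byte[7]=BD: continuation. acc=(acc<<6)|0x3D=0x3BD
Byte[8]=81: continuation. acc=(acc<<6)|0x01=0xEF41
Completed: cp=U+EF41 (starts at byte 6)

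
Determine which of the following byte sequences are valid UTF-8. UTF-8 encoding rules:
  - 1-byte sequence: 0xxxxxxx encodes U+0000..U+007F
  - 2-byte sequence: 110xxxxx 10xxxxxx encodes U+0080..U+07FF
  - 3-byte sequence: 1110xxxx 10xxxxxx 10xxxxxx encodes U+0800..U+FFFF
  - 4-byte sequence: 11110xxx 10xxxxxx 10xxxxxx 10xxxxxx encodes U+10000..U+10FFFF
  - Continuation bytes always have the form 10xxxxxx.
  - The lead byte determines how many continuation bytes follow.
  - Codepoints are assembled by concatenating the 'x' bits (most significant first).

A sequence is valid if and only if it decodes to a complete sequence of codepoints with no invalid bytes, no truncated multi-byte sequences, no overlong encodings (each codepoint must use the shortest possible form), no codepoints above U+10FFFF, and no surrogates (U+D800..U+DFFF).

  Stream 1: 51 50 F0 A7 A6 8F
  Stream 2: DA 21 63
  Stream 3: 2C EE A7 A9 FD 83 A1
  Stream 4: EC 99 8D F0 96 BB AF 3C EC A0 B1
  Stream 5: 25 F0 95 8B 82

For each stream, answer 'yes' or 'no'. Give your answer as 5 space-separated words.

Stream 1: decodes cleanly. VALID
Stream 2: error at byte offset 1. INVALID
Stream 3: error at byte offset 4. INVALID
Stream 4: decodes cleanly. VALID
Stream 5: decodes cleanly. VALID

Answer: yes no no yes yes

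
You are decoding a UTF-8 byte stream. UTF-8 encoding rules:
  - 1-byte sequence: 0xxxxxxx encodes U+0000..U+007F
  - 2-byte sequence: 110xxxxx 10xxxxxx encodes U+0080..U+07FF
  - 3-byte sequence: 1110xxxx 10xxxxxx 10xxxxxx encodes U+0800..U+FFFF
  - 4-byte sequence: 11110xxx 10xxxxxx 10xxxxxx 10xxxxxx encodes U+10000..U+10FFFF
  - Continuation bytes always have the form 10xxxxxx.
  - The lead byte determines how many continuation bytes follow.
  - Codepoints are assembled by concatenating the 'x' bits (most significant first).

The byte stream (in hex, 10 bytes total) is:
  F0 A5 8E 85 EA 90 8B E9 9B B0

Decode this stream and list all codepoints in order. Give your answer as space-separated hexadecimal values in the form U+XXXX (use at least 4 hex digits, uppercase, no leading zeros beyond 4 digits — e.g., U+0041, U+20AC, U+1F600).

Byte[0]=F0: 4-byte lead, need 3 cont bytes. acc=0x0
Byte[1]=A5: continuation. acc=(acc<<6)|0x25=0x25
Byte[2]=8E: continuation. acc=(acc<<6)|0x0E=0x94E
Byte[3]=85: continuation. acc=(acc<<6)|0x05=0x25385
Completed: cp=U+25385 (starts at byte 0)
Byte[4]=EA: 3-byte lead, need 2 cont bytes. acc=0xA
Byte[5]=90: continuation. acc=(acc<<6)|0x10=0x290
Byte[6]=8B: continuation. acc=(acc<<6)|0x0B=0xA40B
Completed: cp=U+A40B (starts at byte 4)
Byte[7]=E9: 3-byte lead, need 2 cont bytes. acc=0x9
Byte[8]=9B: continuation. acc=(acc<<6)|0x1B=0x25B
Byte[9]=B0: continuation. acc=(acc<<6)|0x30=0x96F0
Completed: cp=U+96F0 (starts at byte 7)

Answer: U+25385 U+A40B U+96F0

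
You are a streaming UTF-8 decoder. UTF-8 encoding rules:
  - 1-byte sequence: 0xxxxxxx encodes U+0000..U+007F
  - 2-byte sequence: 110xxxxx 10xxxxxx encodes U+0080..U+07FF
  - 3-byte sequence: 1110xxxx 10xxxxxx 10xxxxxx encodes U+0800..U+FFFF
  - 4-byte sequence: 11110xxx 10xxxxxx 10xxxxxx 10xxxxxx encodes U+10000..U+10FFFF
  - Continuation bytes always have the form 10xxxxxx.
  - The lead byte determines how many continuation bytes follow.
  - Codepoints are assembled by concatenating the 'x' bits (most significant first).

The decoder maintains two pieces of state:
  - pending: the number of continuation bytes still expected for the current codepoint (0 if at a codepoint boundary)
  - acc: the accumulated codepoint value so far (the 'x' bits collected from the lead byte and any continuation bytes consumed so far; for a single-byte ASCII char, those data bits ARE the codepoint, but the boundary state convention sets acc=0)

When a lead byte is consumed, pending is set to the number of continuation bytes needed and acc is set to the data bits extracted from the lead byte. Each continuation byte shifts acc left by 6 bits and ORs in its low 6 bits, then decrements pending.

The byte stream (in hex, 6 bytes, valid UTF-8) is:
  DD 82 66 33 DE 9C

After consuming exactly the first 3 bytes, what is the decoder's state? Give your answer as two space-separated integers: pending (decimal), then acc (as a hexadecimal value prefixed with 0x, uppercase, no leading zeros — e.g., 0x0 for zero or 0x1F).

Answer: 0 0x0

Derivation:
Byte[0]=DD: 2-byte lead. pending=1, acc=0x1D
Byte[1]=82: continuation. acc=(acc<<6)|0x02=0x742, pending=0
Byte[2]=66: 1-byte. pending=0, acc=0x0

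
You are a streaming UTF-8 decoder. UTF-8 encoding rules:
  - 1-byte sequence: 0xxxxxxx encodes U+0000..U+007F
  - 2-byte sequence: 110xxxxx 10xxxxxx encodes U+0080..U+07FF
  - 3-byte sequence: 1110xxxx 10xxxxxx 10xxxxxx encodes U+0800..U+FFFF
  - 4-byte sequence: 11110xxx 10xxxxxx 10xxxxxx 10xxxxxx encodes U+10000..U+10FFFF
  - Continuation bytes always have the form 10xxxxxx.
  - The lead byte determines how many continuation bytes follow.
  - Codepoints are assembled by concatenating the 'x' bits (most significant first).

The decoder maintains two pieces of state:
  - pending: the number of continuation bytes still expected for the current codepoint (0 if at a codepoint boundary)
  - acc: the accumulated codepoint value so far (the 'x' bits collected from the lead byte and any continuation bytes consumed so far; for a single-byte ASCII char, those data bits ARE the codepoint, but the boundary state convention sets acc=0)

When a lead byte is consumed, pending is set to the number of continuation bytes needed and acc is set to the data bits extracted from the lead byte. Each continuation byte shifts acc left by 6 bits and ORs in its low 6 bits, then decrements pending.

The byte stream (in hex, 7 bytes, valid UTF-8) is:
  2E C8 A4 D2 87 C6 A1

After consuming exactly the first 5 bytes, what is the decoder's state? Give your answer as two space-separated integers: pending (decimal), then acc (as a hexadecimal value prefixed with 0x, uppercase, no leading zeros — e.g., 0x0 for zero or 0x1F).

Answer: 0 0x487

Derivation:
Byte[0]=2E: 1-byte. pending=0, acc=0x0
Byte[1]=C8: 2-byte lead. pending=1, acc=0x8
Byte[2]=A4: continuation. acc=(acc<<6)|0x24=0x224, pending=0
Byte[3]=D2: 2-byte lead. pending=1, acc=0x12
Byte[4]=87: continuation. acc=(acc<<6)|0x07=0x487, pending=0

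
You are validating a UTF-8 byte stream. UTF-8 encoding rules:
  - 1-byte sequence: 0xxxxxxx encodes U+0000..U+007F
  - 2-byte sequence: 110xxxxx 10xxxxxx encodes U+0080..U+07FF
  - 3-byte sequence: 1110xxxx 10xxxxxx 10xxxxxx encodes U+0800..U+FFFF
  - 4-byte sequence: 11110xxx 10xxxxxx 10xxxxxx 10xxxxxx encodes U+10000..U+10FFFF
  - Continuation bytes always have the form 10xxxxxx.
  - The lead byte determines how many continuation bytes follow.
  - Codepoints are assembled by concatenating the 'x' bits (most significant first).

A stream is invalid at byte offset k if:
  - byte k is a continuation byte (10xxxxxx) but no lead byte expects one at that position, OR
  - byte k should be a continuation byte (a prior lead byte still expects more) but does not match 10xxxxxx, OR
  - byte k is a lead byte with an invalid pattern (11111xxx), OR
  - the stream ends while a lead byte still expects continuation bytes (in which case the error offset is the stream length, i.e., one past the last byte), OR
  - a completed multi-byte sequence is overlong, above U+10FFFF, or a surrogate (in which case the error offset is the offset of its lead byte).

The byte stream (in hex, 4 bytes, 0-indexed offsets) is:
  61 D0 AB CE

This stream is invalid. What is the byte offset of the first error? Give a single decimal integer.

Byte[0]=61: 1-byte ASCII. cp=U+0061
Byte[1]=D0: 2-byte lead, need 1 cont bytes. acc=0x10
Byte[2]=AB: continuation. acc=(acc<<6)|0x2B=0x42B
Completed: cp=U+042B (starts at byte 1)
Byte[3]=CE: 2-byte lead, need 1 cont bytes. acc=0xE
Byte[4]: stream ended, expected continuation. INVALID

Answer: 4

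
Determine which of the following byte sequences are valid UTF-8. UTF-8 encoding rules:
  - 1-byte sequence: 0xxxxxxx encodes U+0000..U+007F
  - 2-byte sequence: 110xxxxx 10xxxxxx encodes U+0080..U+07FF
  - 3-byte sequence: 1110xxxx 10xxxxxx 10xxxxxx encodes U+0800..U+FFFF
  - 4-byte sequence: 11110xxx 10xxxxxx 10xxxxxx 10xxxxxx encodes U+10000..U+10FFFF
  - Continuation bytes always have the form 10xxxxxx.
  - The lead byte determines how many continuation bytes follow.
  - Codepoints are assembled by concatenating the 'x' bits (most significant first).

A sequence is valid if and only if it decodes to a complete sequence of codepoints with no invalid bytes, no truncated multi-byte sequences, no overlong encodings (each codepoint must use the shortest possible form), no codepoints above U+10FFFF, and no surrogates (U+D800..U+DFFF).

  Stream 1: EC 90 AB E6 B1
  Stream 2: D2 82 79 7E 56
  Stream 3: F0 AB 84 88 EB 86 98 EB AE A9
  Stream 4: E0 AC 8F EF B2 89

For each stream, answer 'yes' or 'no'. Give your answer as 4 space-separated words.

Stream 1: error at byte offset 5. INVALID
Stream 2: decodes cleanly. VALID
Stream 3: decodes cleanly. VALID
Stream 4: decodes cleanly. VALID

Answer: no yes yes yes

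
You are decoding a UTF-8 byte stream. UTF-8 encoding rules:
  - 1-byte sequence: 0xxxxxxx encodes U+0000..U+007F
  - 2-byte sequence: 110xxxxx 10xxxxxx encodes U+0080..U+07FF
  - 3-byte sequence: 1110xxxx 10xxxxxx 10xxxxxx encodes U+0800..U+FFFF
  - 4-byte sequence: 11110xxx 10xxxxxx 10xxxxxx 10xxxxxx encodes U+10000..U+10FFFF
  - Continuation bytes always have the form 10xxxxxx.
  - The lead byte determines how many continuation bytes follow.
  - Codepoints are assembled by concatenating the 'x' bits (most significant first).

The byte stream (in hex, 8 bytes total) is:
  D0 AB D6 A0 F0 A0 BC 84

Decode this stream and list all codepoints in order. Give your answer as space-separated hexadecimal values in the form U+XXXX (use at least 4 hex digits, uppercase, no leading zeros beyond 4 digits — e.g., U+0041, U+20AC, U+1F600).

Answer: U+042B U+05A0 U+20F04

Derivation:
Byte[0]=D0: 2-byte lead, need 1 cont bytes. acc=0x10
Byte[1]=AB: continuation. acc=(acc<<6)|0x2B=0x42B
Completed: cp=U+042B (starts at byte 0)
Byte[2]=D6: 2-byte lead, need 1 cont bytes. acc=0x16
Byte[3]=A0: continuation. acc=(acc<<6)|0x20=0x5A0
Completed: cp=U+05A0 (starts at byte 2)
Byte[4]=F0: 4-byte lead, need 3 cont bytes. acc=0x0
Byte[5]=A0: continuation. acc=(acc<<6)|0x20=0x20
Byte[6]=BC: continuation. acc=(acc<<6)|0x3C=0x83C
Byte[7]=84: continuation. acc=(acc<<6)|0x04=0x20F04
Completed: cp=U+20F04 (starts at byte 4)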